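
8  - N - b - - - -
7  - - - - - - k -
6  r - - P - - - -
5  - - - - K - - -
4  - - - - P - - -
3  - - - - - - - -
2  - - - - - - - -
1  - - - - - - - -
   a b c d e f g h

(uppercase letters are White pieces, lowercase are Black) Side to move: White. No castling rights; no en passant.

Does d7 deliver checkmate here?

After d7: black king on g7; in check: no.
Black is not in check, so this cannot be checkmate.

no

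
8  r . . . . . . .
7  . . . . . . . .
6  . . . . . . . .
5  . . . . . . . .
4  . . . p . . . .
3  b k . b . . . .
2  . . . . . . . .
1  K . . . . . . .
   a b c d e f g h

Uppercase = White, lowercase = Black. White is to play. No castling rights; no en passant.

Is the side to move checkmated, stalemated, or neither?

White to move; white king on a1.
In check: no.
King squares — b1: attacked by Bd3; a2: attacked by Kb3; b2: attacked by Ba3.
Legal moves for White: none.
Not in check and no legal moves → stalemate.

stalemate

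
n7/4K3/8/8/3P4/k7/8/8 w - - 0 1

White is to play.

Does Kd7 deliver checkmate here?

After Kd7: black king on a3; in check: no.
Black is not in check, so this cannot be checkmate.

no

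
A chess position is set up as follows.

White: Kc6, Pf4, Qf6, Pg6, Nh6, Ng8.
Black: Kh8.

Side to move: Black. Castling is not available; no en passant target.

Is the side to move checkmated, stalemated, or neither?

Black to move; black king on h8.
In check: yes, from the white queen on f6.
King squares — g7: attacked by Qf6; h7: attacked by Pg6; g8: attacked by Nh6.
Legal moves for Black: none.
In check with no legal moves → checkmate.

checkmate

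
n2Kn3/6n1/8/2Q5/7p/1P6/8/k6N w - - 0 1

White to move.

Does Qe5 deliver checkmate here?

no

After Qe5: black king on a1; in check: yes, from the white queen on e5.
Black has 2 legal replies: Ka2, Kb1.
In check but a legal move exists → not checkmate.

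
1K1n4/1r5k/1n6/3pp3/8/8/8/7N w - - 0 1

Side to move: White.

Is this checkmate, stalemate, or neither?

checkmate

White to move; white king on b8.
In check: yes, from the black rook on b7.
King squares — a7: attacked by Rb7; b7: attacked by Nd8; c7: attacked by Rb7; a8: attacked by Nb6; c8: attacked by Nb6.
Legal moves for White: none.
In check with no legal moves → checkmate.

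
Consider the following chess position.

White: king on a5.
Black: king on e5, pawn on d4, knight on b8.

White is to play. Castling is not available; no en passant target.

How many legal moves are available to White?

White to move; king on a5.
In check: no.
Legal moves: Kb6, Kb5, Kb4, Ka4.
Count: 4.

4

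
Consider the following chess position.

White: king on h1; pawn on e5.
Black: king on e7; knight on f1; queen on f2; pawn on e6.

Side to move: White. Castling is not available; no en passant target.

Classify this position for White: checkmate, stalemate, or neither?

stalemate

White to move; white king on h1.
In check: no.
King squares — g1: attacked by Qf2; g2: attacked by Qf2; h2: attacked by Nf1.
Legal moves for White: none.
Not in check and no legal moves → stalemate.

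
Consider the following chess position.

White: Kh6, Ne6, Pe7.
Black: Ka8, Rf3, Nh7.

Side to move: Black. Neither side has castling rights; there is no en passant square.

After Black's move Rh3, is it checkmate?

no

After Rh3: white king on h6; in check: yes, from the black rook on h3.
White has 2 legal replies: Kg7, Kg6.
In check but a legal move exists → not checkmate.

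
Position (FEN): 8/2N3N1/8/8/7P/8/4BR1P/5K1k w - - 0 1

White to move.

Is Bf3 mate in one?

yes

After Bf3: black king on h1; in check: yes, from the white bishop on f3.
King squares — g1: attacked by Kf1; g2: attacked by Kf1; h2: attacked by Rf2.
Black has no legal moves → checkmate.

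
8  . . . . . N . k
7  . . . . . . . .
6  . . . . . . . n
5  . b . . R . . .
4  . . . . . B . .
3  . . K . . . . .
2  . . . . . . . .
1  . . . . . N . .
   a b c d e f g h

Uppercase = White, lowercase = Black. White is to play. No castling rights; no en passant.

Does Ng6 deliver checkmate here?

no

After Ng6: black king on h8; in check: yes, from the white knight on g6.
Black has 3 legal replies: Kg8, Kh7, Kg7.
In check but a legal move exists → not checkmate.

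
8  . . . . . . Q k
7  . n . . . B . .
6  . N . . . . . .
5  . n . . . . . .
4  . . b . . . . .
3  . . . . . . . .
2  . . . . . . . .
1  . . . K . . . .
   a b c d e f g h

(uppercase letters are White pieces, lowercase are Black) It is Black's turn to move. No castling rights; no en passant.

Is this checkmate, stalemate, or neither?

checkmate

Black to move; black king on h8.
In check: yes, from the white queen on g8.
King squares — g7: attacked by Qg8; h7: attacked by Qg8; g8: attacked by Bf7.
Legal moves for Black: none.
In check with no legal moves → checkmate.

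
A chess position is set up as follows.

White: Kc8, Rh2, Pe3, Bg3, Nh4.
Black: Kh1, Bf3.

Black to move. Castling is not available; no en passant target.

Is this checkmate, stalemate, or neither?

neither

Black to move; black king on h1.
In check: yes, from the white rook on h2.
King squares — g1: available; g2: attacked by Rh2; h2: attacked by Bg3.
Legal moves for Black: Kg1.
Black is in check but has 1 legal move → neither.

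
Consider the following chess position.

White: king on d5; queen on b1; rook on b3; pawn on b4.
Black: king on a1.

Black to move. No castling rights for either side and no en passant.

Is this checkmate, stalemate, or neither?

checkmate

Black to move; black king on a1.
In check: yes, from the white queen on b1.
King squares — b1: attacked by Rb3; a2: attacked by Qb1; b2: attacked by Qb1.
Legal moves for Black: none.
In check with no legal moves → checkmate.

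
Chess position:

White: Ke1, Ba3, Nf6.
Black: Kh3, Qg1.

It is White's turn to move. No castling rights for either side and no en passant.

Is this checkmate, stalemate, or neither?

White to move; white king on e1.
In check: yes, from the black queen on g1.
King squares — d1: attacked by Qg1; f1: attacked by Qg1; d2: available; e2: available; f2: attacked by Qg1.
Legal moves for White: Ke2, Kd2.
White is in check but has 2 legal moves → neither.

neither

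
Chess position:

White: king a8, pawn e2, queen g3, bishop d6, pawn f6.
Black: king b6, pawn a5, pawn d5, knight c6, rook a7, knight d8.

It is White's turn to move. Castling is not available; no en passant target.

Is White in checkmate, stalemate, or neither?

White to move; white king on a8.
In check: yes, from the black rook on a7.
King squares — a7: attacked by Kb6; b7: attacked by Kb6; b8: attacked by Nc6.
Legal moves for White: none.
In check with no legal moves → checkmate.

checkmate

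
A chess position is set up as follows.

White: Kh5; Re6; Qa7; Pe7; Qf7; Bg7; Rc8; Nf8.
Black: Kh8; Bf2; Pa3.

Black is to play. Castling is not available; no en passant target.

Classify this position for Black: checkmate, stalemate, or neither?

Black to move; black king on h8.
In check: yes, from the white bishop on g7.
King squares — g7: attacked by Qf7; h7: attacked by Nf8; g8: attacked by Qf7.
Legal moves for Black: none.
In check with no legal moves → checkmate.

checkmate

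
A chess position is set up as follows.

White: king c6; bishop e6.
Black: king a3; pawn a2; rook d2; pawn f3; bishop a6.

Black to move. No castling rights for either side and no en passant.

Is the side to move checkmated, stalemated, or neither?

neither

Black to move; black king on a3.
In check: no.
Legal moves for Black include: Bc8, Bb7+, Bb5+, Bc4, Bd3, Be2, Bf1, Kb4, Ka4, Kb2, Rd8, Rd7, Rd6+, Rd5, Rd4, Rd3, Rh2, Rg2, ... (list truncated; more exist).
Black has legal moves and is not in check → neither.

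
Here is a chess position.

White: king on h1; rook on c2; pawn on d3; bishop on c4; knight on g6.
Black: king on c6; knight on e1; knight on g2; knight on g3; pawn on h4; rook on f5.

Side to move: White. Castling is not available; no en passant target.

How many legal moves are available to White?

2

White to move; king on h1.
In check: yes, from the black knight on g3.
Legal moves: Kh2, Kg1.
Count: 2.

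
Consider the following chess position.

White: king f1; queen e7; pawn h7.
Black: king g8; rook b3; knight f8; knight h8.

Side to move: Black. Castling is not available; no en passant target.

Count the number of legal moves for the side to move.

Black to move; king on g8.
In check: yes, from the white pawn on h7.
Legal moves: Nxh7.
Count: 1.

1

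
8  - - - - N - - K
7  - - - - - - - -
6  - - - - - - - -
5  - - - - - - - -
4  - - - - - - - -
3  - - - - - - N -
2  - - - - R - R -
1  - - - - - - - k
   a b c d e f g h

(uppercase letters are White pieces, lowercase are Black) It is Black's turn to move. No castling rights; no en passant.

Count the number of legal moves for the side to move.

Black to move; king on h1.
In check: yes, from the white knight on g3.
Legal moves: none.
Count: 0.

0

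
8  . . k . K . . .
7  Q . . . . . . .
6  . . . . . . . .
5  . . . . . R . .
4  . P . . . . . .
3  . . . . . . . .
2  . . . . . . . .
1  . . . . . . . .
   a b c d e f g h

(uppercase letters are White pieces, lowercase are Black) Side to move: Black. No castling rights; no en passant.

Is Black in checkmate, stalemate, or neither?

Black to move; black king on c8.
In check: no.
King squares — b7: attacked by Qa7; c7: attacked by Qa7; d7: attacked by Qa7; b8: attacked by Qa7; d8: attacked by Ke8.
Legal moves for Black: none.
Not in check and no legal moves → stalemate.

stalemate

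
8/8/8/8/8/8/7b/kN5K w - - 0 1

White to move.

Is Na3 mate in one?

no

After Na3: black king on a1; in check: no.
Black is not in check, so this cannot be checkmate.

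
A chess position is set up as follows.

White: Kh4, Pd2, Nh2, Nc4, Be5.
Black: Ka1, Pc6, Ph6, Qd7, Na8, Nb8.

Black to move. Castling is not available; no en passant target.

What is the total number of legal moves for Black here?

3

Black to move; king on a1.
In check: yes, from the white bishop on e5.
Legal moves: Ka2, Kb1, Qd4+.
Count: 3.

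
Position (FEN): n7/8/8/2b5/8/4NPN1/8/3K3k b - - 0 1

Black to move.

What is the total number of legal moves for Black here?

2

Black to move; king on h1.
In check: yes, from the white knight on g3.
Legal moves: Kh2, Kg1.
Count: 2.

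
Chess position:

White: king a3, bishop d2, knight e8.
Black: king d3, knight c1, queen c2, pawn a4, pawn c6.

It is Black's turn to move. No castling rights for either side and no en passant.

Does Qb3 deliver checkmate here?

yes

After Qb3: white king on a3; in check: yes, from the black queen on b3.
King squares — a2: attacked by Nc1; b2: attacked by Qb3; b3: attacked by Nc1; a4: attacked by Qb3; b4: attacked by Qb3.
White has no legal moves → checkmate.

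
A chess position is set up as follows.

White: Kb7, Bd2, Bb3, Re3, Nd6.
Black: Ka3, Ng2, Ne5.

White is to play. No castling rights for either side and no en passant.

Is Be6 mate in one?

After Be6: black king on a3; in check: yes, from the white rook on e3.
Black has 4 legal replies: Ka4, Kb2, Nd3, Nxe3.
In check but a legal move exists → not checkmate.

no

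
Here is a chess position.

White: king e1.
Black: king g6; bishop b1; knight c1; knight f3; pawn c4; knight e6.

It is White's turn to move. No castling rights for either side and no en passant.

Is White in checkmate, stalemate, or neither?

White to move; white king on e1.
In check: yes, from the black knight on f3.
Legal moves for White: Kf2, Kf1, Kd1.
White is in check but has 3 legal moves → neither.

neither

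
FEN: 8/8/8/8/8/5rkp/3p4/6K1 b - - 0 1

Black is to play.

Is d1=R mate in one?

yes

After d1=R: white king on g1; in check: yes, from the black rook on d1.
King squares — f1: attacked by Rd1; h1: attacked by Rd1; f2: attacked by Rf3; g2: attacked by Kg3; h2: attacked by Kg3.
White has no legal moves → checkmate.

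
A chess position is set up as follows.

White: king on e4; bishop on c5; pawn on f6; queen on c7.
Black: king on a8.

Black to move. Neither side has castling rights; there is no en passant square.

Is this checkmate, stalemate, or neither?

stalemate

Black to move; black king on a8.
In check: no.
King squares — a7: attacked by Bc5; b7: attacked by Qc7; b8: attacked by Qc7.
Legal moves for Black: none.
Not in check and no legal moves → stalemate.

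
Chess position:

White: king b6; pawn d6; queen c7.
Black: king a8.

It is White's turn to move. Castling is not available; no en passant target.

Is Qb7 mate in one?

After Qb7: black king on a8; in check: yes, from the white queen on b7.
King squares — a7: attacked by Kb6; b7: attacked by Kb6; b8: attacked by Qb7.
Black has no legal moves → checkmate.

yes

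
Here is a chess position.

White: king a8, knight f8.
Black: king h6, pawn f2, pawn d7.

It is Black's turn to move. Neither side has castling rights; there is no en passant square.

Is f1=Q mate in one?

After f1=Q: white king on a8; in check: no.
White is not in check, so this cannot be checkmate.

no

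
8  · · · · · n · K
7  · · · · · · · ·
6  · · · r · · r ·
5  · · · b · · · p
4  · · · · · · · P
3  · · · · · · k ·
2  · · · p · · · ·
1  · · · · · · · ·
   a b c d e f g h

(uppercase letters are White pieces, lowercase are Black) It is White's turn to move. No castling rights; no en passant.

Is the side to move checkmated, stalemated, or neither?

stalemate

White to move; white king on h8.
In check: no.
King squares — g7: attacked by Rg6; h7: attacked by Nf8; g8: attacked by Bd5.
Legal moves for White: none.
Not in check and no legal moves → stalemate.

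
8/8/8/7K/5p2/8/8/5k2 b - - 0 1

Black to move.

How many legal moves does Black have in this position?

Black to move; king on f1.
In check: no.
Legal moves: Kg2, Kf2, Ke2, Kg1, Ke1, f3.
Count: 6.

6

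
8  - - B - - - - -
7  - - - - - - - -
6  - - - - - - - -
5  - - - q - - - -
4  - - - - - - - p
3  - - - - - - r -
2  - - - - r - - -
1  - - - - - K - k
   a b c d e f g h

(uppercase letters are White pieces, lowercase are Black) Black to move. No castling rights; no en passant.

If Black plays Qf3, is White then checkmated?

yes

After Qf3: white king on f1; in check: yes, from the black queen on f3.
King squares — e1: attacked by Re2; g1: attacked by Kh1; e2: attacked by Qf3; f2: attacked by Re2; g2: attacked by Kh1.
White has no legal moves → checkmate.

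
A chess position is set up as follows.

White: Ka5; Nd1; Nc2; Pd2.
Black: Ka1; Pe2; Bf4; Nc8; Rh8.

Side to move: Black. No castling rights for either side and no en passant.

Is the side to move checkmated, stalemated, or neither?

neither

Black to move; black king on a1.
In check: yes, from the white knight on c2.
King squares — b1: available; a2: available; b2: attacked by Nd1.
Legal moves for Black: Ka2, Kb1.
Black is in check but has 2 legal moves → neither.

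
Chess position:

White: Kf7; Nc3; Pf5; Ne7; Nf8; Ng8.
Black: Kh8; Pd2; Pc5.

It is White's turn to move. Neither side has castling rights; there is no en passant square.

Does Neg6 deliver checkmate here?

yes

After Neg6: black king on h8; in check: yes, from the white knight on g6.
King squares — g7: attacked by Kf7; h7: attacked by Nf8; g8: attacked by Kf7.
Black has no legal moves → checkmate.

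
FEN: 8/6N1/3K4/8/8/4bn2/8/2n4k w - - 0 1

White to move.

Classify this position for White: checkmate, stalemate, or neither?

White to move; white king on d6.
In check: no.
Legal moves for White: Ne8, Ne6, Nh5, Nf5, Ke7, Kd7, Kc7, Ke6, Kc6, Kd5.
White has 10 legal moves and is not in check → neither.

neither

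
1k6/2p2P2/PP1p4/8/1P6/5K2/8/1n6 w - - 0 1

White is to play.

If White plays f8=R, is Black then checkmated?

After f8=R: black king on b8; in check: yes, from the white rook on f8.
King squares — a7: attacked by Pb6; b7: attacked by Pa6; c7: own pawn; a8: attacked by Rf8; c8: attacked by Rf8.
Black has no legal moves → checkmate.

yes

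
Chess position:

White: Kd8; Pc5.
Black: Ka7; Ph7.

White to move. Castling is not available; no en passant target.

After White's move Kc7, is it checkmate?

After Kc7: black king on a7; in check: no.
Black is not in check, so this cannot be checkmate.

no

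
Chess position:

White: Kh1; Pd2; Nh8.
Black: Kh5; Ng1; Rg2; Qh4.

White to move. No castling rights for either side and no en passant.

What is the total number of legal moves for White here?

White to move; king on h1.
In check: yes, from the black queen on h4.
Legal moves: Kxg2.
Count: 1.

1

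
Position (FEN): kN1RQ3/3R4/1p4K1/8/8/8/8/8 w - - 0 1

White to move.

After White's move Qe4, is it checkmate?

yes

After Qe4: black king on a8; in check: yes, from the white queen on e4.
King squares — a7: attacked by Rd7; b7: attacked by Qe4; b8: attacked by Rd8.
Black has no legal moves → checkmate.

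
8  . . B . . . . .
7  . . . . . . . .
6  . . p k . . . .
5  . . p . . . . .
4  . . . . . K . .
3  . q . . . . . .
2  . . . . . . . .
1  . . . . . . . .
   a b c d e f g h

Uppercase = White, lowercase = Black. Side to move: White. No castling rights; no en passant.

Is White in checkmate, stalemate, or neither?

neither

White to move; white king on f4.
In check: no.
Legal moves for White: Bd7, Bb7, Be6, Ba6, Bf5, Bg4, Bh3, Kg5, Kf5, Kg4, Ke4.
White has 11 legal moves and is not in check → neither.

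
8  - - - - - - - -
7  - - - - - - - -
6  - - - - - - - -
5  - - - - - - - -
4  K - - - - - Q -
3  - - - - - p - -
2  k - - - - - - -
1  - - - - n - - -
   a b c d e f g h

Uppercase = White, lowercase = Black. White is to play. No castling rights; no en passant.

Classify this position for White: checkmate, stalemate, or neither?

White to move; white king on a4.
In check: no.
Legal moves for White include: Qg8+, Qc8, Qg7, Qd7, Qg6, Qe6+, Qh5, Qg5, Qf5, Qh4, Qf4, Qe4, Qd4, Qc4+, Qb4, Qh3, Qg3, Qxf3, ... (list truncated; more exist).
White has legal moves and is not in check → neither.

neither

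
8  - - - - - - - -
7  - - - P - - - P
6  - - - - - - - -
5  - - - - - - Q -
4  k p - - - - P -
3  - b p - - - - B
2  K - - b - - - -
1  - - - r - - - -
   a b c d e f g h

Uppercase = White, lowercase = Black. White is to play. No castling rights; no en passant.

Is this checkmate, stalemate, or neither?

checkmate

White to move; white king on a2.
In check: yes, from the black bishop on b3.
King squares — a1: attacked by Rd1; b1: attacked by Rd1; b2: attacked by Pc3; a3: attacked by Ka4; b3: attacked by Ka4.
Legal moves for White: none.
In check with no legal moves → checkmate.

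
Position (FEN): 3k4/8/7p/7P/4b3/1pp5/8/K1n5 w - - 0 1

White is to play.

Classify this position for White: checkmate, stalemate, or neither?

White to move; white king on a1.
In check: no.
King squares — b1: attacked by Be4; a2: attacked by Nc1; b2: attacked by Pc3.
Legal moves for White: none.
Not in check and no legal moves → stalemate.

stalemate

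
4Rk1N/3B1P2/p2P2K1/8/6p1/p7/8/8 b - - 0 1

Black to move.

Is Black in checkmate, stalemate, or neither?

Black to move; black king on f8.
In check: yes, from the white rook on e8.
King squares — e7: attacked by Pd6; f7: attacked by Kg6; g7: attacked by Kg6; e8: attacked by Bd7; g8: attacked by Pf7.
Legal moves for Black: none.
In check with no legal moves → checkmate.

checkmate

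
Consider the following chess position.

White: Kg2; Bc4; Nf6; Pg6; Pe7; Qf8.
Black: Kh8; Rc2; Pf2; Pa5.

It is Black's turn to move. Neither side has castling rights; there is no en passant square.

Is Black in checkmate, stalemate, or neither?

Black to move; black king on h8.
In check: yes, from the white queen on f8.
King squares — g7: attacked by Qf8; h7: attacked by Nf6; g8: attacked by Bc4.
Legal moves for Black: none.
In check with no legal moves → checkmate.

checkmate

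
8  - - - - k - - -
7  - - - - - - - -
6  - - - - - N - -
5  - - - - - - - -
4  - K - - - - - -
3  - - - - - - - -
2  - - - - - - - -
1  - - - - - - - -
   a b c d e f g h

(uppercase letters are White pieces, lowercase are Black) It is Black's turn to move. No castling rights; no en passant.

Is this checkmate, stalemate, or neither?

neither

Black to move; black king on e8.
In check: yes, from the white knight on f6.
Legal moves for Black: Kf8, Kd8, Kf7, Ke7.
Black is in check but has 4 legal moves → neither.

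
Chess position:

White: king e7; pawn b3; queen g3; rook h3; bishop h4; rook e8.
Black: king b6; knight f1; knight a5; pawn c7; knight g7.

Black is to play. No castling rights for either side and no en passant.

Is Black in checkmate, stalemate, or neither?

Black to move; black king on b6.
In check: no.
Legal moves for Black include: Nxe8, Ne6, Nh5, Nf5+, Kb7, Ka7, Kc6, Ka6, Kc5, Kb5, Nb7, Nc6+, Nc4, Nxb3, Nxg3, Ne3, Nh2, Nd2, ... (list truncated; more exist).
Black has legal moves and is not in check → neither.

neither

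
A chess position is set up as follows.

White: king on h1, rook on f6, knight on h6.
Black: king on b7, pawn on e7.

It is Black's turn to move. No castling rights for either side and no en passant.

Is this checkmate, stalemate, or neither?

neither

Black to move; black king on b7.
In check: no.
Legal moves for Black: Kc8, Kb8, Ka8, Kc7, Ka7, exf6, e6, e5.
Black has 8 legal moves and is not in check → neither.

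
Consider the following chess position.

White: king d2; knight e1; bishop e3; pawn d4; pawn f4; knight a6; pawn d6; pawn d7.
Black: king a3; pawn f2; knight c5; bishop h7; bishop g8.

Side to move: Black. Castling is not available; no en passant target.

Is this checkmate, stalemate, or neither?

Black to move; black king on a3.
In check: no.
Legal moves for Black include: Bf7, Be6, Bd5, Bc4, Bb3, Ba2, Bg6, Bf5, Be4, Bd3, Bc2, Bb1, Nxd7, Nb7, Ne6, Nxa6, Ne4+, Na4, ... (list truncated; more exist).
Black has legal moves and is not in check → neither.

neither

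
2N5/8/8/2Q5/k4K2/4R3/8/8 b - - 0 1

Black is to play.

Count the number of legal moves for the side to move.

0

Black to move; king on a4.
In check: no.
Legal moves: none.
Count: 0.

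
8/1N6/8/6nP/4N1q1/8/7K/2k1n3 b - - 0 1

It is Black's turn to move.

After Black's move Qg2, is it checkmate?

yes

After Qg2: white king on h2; in check: yes, from the black queen on g2.
King squares — g1: attacked by Qg2; h1: attacked by Qg2; g2: attacked by Ne1; g3: attacked by Qg2; h3: attacked by Qg2.
White has no legal moves → checkmate.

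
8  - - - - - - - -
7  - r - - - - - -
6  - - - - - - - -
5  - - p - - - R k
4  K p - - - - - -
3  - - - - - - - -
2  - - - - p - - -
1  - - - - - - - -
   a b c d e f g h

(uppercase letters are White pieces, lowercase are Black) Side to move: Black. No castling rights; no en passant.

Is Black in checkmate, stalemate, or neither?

Black to move; black king on h5.
In check: yes, from the white rook on g5.
King squares — g4: attacked by Rg5; h4: available; g5: available; g6: attacked by Rg5; h6: available.
Legal moves for Black: Kh6, Kxg5, Kh4.
Black is in check but has 3 legal moves → neither.

neither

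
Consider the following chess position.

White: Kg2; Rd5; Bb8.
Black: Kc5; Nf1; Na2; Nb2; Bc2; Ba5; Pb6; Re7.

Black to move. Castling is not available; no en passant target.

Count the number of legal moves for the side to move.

4

Black to move; king on c5.
In check: yes, from the white rook on d5.
Legal moves: Kc6, Kxd5, Kc4, Kb4.
Count: 4.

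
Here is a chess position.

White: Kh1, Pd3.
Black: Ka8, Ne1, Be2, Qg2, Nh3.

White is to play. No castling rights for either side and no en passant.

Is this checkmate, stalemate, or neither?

White to move; white king on h1.
In check: yes, from the black queen on g2.
King squares — g1: attacked by Qg2; g2: attacked by Ne1; h2: attacked by Qg2.
Legal moves for White: none.
In check with no legal moves → checkmate.

checkmate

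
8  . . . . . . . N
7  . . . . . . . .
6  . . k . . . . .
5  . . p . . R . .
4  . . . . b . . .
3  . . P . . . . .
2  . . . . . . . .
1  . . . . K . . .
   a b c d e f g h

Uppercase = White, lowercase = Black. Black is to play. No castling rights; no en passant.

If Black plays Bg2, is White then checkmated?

no

After Bg2: white king on e1; in check: no.
White is not in check, so this cannot be checkmate.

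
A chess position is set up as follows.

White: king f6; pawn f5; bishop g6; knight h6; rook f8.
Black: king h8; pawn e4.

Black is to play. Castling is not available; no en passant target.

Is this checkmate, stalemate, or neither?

Black to move; black king on h8.
In check: yes, from the white rook on f8.
King squares — g7: attacked by Kf6; h7: attacked by Bg6; g8: attacked by Nh6.
Legal moves for Black: none.
In check with no legal moves → checkmate.

checkmate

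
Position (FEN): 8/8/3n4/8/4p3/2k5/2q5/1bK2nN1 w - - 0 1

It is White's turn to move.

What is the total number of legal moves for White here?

White to move; king on c1.
In check: yes, from the black queen on c2.
Legal moves: none.
Count: 0.

0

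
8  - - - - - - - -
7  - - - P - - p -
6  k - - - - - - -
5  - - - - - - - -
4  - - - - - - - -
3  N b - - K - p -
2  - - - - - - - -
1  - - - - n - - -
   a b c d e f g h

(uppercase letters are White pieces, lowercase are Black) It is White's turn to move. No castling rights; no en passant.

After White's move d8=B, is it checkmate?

no

After d8=B: black king on a6; in check: no.
Black is not in check, so this cannot be checkmate.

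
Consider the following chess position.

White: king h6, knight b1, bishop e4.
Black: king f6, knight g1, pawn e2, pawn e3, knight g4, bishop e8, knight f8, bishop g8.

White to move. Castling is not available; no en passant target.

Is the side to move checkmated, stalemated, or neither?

White to move; white king on h6.
In check: yes, from the black knight on g4.
King squares — g5: attacked by Kf6; h5: attacked by Be8; g6: attacked by Kf6; g7: attacked by Kf6; h7: attacked by Nf8.
Legal moves for White: none.
In check with no legal moves → checkmate.

checkmate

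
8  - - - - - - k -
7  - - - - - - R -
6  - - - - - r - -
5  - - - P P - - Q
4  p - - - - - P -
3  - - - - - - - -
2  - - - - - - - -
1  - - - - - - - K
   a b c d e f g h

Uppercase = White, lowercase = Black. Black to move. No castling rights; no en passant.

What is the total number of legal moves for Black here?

Black to move; king on g8.
In check: yes, from the white rook on g7.
Legal moves: Kf8, Kxg7.
Count: 2.

2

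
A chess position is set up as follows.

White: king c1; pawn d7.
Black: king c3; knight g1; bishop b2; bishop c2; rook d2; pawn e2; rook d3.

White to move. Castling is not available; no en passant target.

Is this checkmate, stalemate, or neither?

White to move; white king on c1.
In check: yes, from the black bishop on b2.
King squares — b1: attacked by Bc2; d1: attacked by Bc2; b2: attacked by Kc3; c2: attacked by Rd2; d2: attacked by Kc3.
Legal moves for White: none.
In check with no legal moves → checkmate.

checkmate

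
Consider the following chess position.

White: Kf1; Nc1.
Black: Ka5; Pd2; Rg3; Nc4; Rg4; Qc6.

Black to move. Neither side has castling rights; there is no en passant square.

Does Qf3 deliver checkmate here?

yes

After Qf3: white king on f1; in check: yes, from the black queen on f3.
King squares — e1: attacked by Pd2; g1: attacked by Rg3; e2: attacked by Qf3; f2: attacked by Qf3; g2: attacked by Qf3.
White has no legal moves → checkmate.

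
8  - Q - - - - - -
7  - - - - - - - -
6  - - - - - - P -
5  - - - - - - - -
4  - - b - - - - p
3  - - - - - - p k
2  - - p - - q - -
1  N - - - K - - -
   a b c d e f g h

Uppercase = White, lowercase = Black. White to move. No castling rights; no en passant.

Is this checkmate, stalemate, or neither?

checkmate

White to move; white king on e1.
In check: yes, from the black queen on f2.
King squares — d1: attacked by Pc2; f1: attacked by Qf2; d2: attacked by Qf2; e2: attacked by Qf2; f2: attacked by Pg3.
Legal moves for White: none.
In check with no legal moves → checkmate.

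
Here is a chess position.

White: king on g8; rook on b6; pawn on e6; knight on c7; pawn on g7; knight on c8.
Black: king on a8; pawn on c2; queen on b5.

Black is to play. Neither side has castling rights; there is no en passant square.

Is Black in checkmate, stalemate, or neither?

checkmate

Black to move; black king on a8.
In check: yes, from the white knight on c7.
King squares — a7: attacked by Nc8; b7: attacked by Rb6; b8: attacked by Rb6.
Legal moves for Black: none.
In check with no legal moves → checkmate.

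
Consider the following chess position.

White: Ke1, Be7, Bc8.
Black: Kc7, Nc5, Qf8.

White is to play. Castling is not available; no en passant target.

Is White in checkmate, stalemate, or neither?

neither

White to move; white king on e1.
In check: no.
Legal moves for White: Bd7, Bb7, Be6, Ba6, Bf5, Bg4, Bh3, Bxf8, Bd8+, Bf6, Bd6+, Bg5, Bxc5, Bh4, Ke2, Kd2, Kd1.
White has 17 legal moves and is not in check → neither.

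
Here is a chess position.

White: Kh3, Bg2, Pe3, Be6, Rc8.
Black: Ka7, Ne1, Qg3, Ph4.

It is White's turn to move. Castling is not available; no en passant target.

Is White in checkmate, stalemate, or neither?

White to move; white king on h3.
In check: yes, from the black queen on g3.
King squares — g2: own bishop; h2: attacked by Qg3; g3: attacked by Ph4; g4: attacked by Qg3; h4: attacked by Qg3.
Legal moves for White: none.
In check with no legal moves → checkmate.

checkmate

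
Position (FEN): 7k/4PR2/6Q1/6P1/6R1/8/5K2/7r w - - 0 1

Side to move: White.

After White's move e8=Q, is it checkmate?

After e8=Q: black king on h8; in check: yes, from the white queen on e8.
King squares — g7: attacked by Qg6; h7: attacked by Qg6; g8: attacked by Qg6.
Black has no legal moves → checkmate.

yes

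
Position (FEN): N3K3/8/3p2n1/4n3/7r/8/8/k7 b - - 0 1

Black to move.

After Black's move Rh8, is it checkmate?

After Rh8: white king on e8; in check: yes, from the black rook on h8.
King squares — d7: attacked by Ne5; e7: attacked by Ng6; f7: attacked by Ne5; d8: attacked by Rh8; f8: attacked by Ng6.
White has no legal moves → checkmate.

yes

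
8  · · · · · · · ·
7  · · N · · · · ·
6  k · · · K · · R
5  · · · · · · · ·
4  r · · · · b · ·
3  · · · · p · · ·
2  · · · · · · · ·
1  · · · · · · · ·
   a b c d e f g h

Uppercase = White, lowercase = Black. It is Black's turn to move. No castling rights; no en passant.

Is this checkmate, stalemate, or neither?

Black to move; black king on a6.
In check: yes, from the white knight on c7.
Legal moves for Black: Kb7, Ka7, Kb6, Ka5, Bxc7.
Black is in check but has 5 legal moves → neither.

neither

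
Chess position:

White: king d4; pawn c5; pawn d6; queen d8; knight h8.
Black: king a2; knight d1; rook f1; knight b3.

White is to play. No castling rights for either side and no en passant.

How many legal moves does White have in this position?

White to move; king on d4.
In check: yes, from the black knight on b3.
Legal moves: Ke5, Kd5, Ke4, Kc4, Kd3.
Count: 5.

5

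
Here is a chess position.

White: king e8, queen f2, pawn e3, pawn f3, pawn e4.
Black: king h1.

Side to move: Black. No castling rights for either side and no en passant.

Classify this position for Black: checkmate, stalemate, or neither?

stalemate

Black to move; black king on h1.
In check: no.
King squares — g1: attacked by Qf2; g2: attacked by Qf2; h2: attacked by Qf2.
Legal moves for Black: none.
Not in check and no legal moves → stalemate.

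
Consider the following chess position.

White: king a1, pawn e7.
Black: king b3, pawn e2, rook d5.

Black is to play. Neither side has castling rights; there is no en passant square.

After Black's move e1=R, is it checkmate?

yes

After e1=R: white king on a1; in check: yes, from the black rook on e1.
King squares — b1: attacked by Re1; a2: attacked by Kb3; b2: attacked by Kb3.
White has no legal moves → checkmate.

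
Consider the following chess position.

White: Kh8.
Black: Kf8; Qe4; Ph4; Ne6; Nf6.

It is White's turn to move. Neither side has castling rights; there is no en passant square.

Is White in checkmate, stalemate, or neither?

White to move; white king on h8.
In check: no.
King squares — g7: attacked by Ne6; h7: attacked by Qe4; g8: attacked by Nf6.
Legal moves for White: none.
Not in check and no legal moves → stalemate.

stalemate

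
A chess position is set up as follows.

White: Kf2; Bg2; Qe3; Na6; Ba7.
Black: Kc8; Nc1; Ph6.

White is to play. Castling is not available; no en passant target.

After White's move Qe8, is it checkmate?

After Qe8: black king on c8; in check: yes, from the white queen on e8.
King squares — b7: attacked by Bg2; c7: attacked by Na6; d7: attacked by Qe8; b8: attacked by Na6; d8: attacked by Qe8.
Black has no legal moves → checkmate.

yes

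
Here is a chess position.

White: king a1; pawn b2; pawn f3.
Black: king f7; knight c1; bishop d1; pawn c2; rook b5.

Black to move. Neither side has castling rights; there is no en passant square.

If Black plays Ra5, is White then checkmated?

After Ra5: white king on a1; in check: yes, from the black rook on a5.
King squares — b1: attacked by Pc2; a2: attacked by Nc1; b2: own pawn.
White has no legal moves → checkmate.

yes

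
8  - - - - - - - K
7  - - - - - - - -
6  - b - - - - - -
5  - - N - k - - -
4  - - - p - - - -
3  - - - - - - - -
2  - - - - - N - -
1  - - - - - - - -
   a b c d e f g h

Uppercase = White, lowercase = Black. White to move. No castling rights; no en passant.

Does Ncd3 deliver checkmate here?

no

After Ncd3: black king on e5; in check: yes, from the white knight on d3.
Black has 5 legal replies: Kf6, Ke6, Kd6, Kf5, Kd5.
In check but a legal move exists → not checkmate.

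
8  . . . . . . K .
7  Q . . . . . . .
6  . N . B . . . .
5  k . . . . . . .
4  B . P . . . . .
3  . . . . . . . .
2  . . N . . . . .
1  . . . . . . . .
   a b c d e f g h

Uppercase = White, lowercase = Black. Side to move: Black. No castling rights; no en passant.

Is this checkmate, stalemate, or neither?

checkmate

Black to move; black king on a5.
In check: yes, from the white queen on a7.
King squares — a4: attacked by Nb6; b4: attacked by Nc2; b5: attacked by Ba4; a6: attacked by Qa7; b6: attacked by Qa7.
Legal moves for Black: none.
In check with no legal moves → checkmate.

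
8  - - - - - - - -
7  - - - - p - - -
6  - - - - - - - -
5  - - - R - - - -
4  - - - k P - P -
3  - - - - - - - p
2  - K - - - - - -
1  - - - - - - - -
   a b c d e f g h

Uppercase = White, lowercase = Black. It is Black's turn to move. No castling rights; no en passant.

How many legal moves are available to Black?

3

Black to move; king on d4.
In check: yes, from the white rook on d5.
Legal moves: Kxe4, Kc4, Ke3.
Count: 3.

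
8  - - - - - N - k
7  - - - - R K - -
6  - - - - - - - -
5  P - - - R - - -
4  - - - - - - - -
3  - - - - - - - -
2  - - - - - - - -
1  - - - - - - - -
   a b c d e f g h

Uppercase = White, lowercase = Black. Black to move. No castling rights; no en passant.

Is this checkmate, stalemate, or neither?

Black to move; black king on h8.
In check: no.
King squares — g7: attacked by Kf7; h7: attacked by Nf8; g8: attacked by Kf7.
Legal moves for Black: none.
Not in check and no legal moves → stalemate.

stalemate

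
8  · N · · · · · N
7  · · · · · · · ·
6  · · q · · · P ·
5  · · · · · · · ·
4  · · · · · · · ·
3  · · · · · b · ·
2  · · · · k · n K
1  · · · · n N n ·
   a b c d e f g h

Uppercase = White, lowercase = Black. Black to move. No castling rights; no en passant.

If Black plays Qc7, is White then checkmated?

no

After Qc7: white king on h2; in check: yes, from the black queen on c7.
White has 3 legal replies: Kh1, Kxg1, Ng3+.
In check but a legal move exists → not checkmate.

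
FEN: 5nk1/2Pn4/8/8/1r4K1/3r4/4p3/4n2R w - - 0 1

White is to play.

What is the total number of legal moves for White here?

3

White to move; king on g4.
In check: yes, from the black rook on b4.
Legal moves: Kh5, Kg5, Kf5.
Count: 3.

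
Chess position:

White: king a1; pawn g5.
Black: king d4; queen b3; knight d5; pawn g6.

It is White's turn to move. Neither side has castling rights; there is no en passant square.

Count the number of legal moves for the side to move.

0

White to move; king on a1.
In check: no.
Legal moves: none.
Count: 0.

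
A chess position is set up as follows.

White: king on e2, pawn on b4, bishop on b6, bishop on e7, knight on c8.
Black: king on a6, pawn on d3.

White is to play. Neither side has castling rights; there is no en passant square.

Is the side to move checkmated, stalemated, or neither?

neither

White to move; white king on e2.
In check: yes, from the black pawn on d3.
Legal moves for White: Kf3, Ke3, Kxd3, Kf2, Kd2, Kf1, Ke1, Kd1.
White is in check but has 8 legal moves → neither.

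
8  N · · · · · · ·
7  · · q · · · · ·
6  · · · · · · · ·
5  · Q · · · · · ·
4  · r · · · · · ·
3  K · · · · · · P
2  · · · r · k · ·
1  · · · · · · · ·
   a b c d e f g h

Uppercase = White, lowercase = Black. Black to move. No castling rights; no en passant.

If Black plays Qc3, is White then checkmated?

yes

After Qc3: white king on a3; in check: yes, from the black queen on c3.
King squares — a2: attacked by Rd2; b2: attacked by Rd2; b3: attacked by Qc3; a4: attacked by Rb4; b4: attacked by Qc3.
White has no legal moves → checkmate.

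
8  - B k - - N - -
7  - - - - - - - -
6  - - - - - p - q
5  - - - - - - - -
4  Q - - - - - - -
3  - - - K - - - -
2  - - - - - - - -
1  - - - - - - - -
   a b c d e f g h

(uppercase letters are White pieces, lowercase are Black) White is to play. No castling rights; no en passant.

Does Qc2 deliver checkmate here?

no

After Qc2: black king on c8; in check: yes, from the white queen on c2.
Black has 3 legal replies: Kd8, Kxb8, Kb7.
In check but a legal move exists → not checkmate.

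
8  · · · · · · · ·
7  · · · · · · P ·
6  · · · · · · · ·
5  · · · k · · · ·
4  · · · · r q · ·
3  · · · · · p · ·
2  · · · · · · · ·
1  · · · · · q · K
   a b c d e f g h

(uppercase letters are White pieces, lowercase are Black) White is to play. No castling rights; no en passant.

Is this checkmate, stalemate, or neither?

White to move; white king on h1.
In check: yes, from the black queen on f1.
King squares — g1: attacked by Qf1; g2: attacked by Qf1; h2: attacked by Qf4.
Legal moves for White: none.
In check with no legal moves → checkmate.

checkmate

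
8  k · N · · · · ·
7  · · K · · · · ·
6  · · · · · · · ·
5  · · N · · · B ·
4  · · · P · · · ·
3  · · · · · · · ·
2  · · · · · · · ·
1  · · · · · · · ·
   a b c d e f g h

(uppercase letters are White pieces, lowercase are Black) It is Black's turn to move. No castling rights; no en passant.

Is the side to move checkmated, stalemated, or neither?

stalemate

Black to move; black king on a8.
In check: no.
King squares — a7: attacked by Nc8; b7: attacked by Nc5; b8: attacked by Kc7.
Legal moves for Black: none.
Not in check and no legal moves → stalemate.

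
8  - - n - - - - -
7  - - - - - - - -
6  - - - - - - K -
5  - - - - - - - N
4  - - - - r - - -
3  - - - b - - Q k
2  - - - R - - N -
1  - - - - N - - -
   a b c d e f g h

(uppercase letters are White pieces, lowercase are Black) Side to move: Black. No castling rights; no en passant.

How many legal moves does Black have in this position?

0

Black to move; king on h3.
In check: yes, from the white queen on g3.
Legal moves: none.
Count: 0.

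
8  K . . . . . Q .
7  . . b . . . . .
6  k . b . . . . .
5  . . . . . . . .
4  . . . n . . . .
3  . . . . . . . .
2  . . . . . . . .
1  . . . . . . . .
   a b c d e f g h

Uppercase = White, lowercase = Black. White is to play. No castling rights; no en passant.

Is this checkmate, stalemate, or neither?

White to move; white king on a8.
In check: yes, from the black bishop on c6.
King squares — a7: attacked by Ka6; b7: attacked by Ka6; b8: attacked by Bc7.
Legal moves for White: none.
In check with no legal moves → checkmate.

checkmate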